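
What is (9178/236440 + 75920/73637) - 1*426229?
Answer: -3710470191303467/8705366140 ≈ -4.2623e+5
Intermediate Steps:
(9178/236440 + 75920/73637) - 1*426229 = (9178*(1/236440) + 75920*(1/73637)) - 426229 = (4589/118220 + 75920/73637) - 426229 = 9313182593/8705366140 - 426229 = -3710470191303467/8705366140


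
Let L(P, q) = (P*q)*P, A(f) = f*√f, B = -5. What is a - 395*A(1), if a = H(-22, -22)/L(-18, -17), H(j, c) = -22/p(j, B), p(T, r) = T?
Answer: -2175661/5508 ≈ -395.00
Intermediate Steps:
A(f) = f^(3/2)
L(P, q) = q*P²
H(j, c) = -22/j
a = -1/5508 (a = (-22/(-22))/((-17*(-18)²)) = (-22*(-1/22))/((-17*324)) = 1/(-5508) = 1*(-1/5508) = -1/5508 ≈ -0.00018155)
a - 395*A(1) = -1/5508 - 395*1^(3/2) = -1/5508 - 395*1 = -1/5508 - 395 = -2175661/5508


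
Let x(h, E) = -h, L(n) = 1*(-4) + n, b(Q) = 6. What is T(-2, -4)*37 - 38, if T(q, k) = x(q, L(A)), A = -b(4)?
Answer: 36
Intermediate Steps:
A = -6 (A = -1*6 = -6)
L(n) = -4 + n
T(q, k) = -q
T(-2, -4)*37 - 38 = -1*(-2)*37 - 38 = 2*37 - 38 = 74 - 38 = 36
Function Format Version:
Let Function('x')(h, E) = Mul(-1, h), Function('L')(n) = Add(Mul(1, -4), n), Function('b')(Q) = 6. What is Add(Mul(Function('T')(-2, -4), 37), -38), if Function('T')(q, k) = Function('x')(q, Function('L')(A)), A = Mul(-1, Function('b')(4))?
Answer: 36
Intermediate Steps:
A = -6 (A = Mul(-1, 6) = -6)
Function('L')(n) = Add(-4, n)
Function('T')(q, k) = Mul(-1, q)
Add(Mul(Function('T')(-2, -4), 37), -38) = Add(Mul(Mul(-1, -2), 37), -38) = Add(Mul(2, 37), -38) = Add(74, -38) = 36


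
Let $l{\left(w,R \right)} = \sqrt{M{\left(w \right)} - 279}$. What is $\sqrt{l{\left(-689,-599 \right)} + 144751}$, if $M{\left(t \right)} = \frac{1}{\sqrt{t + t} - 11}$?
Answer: $\sqrt{144751 + \sqrt{\frac{3070 - 279 i \sqrt{1378}}{-11 + i \sqrt{1378}}}} \approx 380.46 - 0.022 i$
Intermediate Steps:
$M{\left(t \right)} = \frac{1}{-11 + \sqrt{2} \sqrt{t}}$ ($M{\left(t \right)} = \frac{1}{\sqrt{2 t} - 11} = \frac{1}{\sqrt{2} \sqrt{t} - 11} = \frac{1}{-11 + \sqrt{2} \sqrt{t}}$)
$l{\left(w,R \right)} = \sqrt{-279 + \frac{1}{-11 + \sqrt{2} \sqrt{w}}}$ ($l{\left(w,R \right)} = \sqrt{\frac{1}{-11 + \sqrt{2} \sqrt{w}} - 279} = \sqrt{-279 + \frac{1}{-11 + \sqrt{2} \sqrt{w}}}$)
$\sqrt{l{\left(-689,-599 \right)} + 144751} = \sqrt{\sqrt{\frac{3070 - 279 \sqrt{2} \sqrt{-689}}{-11 + \sqrt{2} \sqrt{-689}}} + 144751} = \sqrt{\sqrt{\frac{3070 - 279 \sqrt{2} i \sqrt{689}}{-11 + \sqrt{2} i \sqrt{689}}} + 144751} = \sqrt{\sqrt{\frac{3070 - 279 i \sqrt{1378}}{-11 + i \sqrt{1378}}} + 144751} = \sqrt{144751 + \sqrt{\frac{3070 - 279 i \sqrt{1378}}{-11 + i \sqrt{1378}}}}$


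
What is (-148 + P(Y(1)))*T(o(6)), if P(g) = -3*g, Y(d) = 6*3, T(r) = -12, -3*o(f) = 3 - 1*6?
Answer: 2424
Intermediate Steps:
o(f) = 1 (o(f) = -(3 - 1*6)/3 = -(3 - 6)/3 = -1/3*(-3) = 1)
Y(d) = 18
(-148 + P(Y(1)))*T(o(6)) = (-148 - 3*18)*(-12) = (-148 - 54)*(-12) = -202*(-12) = 2424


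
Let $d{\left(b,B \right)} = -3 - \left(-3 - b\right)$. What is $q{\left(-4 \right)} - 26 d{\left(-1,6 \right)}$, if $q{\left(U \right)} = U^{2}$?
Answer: $42$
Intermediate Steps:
$d{\left(b,B \right)} = b$ ($d{\left(b,B \right)} = -3 + \left(3 + b\right) = b$)
$q{\left(-4 \right)} - 26 d{\left(-1,6 \right)} = \left(-4\right)^{2} - -26 = 16 + 26 = 42$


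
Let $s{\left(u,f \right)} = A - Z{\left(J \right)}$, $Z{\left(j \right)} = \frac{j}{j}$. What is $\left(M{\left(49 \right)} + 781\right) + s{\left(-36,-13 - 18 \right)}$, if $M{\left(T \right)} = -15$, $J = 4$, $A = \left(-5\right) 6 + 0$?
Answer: $735$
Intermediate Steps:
$A = -30$ ($A = -30 + 0 = -30$)
$Z{\left(j \right)} = 1$
$s{\left(u,f \right)} = -31$ ($s{\left(u,f \right)} = -30 - 1 = -31$)
$\left(M{\left(49 \right)} + 781\right) + s{\left(-36,-13 - 18 \right)} = \left(-15 + 781\right) - 31 = 766 - 31 = 735$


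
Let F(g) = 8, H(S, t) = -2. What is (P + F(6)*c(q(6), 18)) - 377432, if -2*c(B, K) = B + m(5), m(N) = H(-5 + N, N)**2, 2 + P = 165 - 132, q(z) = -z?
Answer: -377393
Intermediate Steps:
P = 31 (P = -2 + (165 - 132) = -2 + 33 = 31)
m(N) = 4 (m(N) = (-2)**2 = 4)
c(B, K) = -2 - B/2 (c(B, K) = -(B + 4)/2 = -(4 + B)/2 = -2 - B/2)
(P + F(6)*c(q(6), 18)) - 377432 = (31 + 8*(-2 - (-1)*6/2)) - 377432 = (31 + 8*(-2 - 1/2*(-6))) - 377432 = (31 + 8*(-2 + 3)) - 377432 = (31 + 8*1) - 377432 = (31 + 8) - 377432 = 39 - 377432 = -377393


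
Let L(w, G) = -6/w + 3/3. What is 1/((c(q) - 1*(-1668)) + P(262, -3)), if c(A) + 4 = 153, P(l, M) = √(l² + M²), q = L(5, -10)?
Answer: 1817/3232836 - √68653/3232836 ≈ 0.00048100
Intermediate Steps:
L(w, G) = 1 - 6/w (L(w, G) = -6/w + 3*(⅓) = -6/w + 1 = 1 - 6/w)
q = -⅕ (q = (-6 + 5)/5 = (⅕)*(-1) = -⅕ ≈ -0.20000)
P(l, M) = √(M² + l²)
c(A) = 149 (c(A) = -4 + 153 = 149)
1/((c(q) - 1*(-1668)) + P(262, -3)) = 1/((149 - 1*(-1668)) + √((-3)² + 262²)) = 1/((149 + 1668) + √(9 + 68644)) = 1/(1817 + √68653)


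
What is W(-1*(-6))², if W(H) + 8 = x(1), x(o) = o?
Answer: 49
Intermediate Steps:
W(H) = -7 (W(H) = -8 + 1 = -7)
W(-1*(-6))² = (-7)² = 49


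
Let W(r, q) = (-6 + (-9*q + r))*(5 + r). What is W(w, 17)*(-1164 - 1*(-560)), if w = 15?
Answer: 1739520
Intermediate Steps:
W(r, q) = (5 + r)*(-6 + r - 9*q) (W(r, q) = (-6 + (r - 9*q))*(5 + r) = (-6 + r - 9*q)*(5 + r) = (5 + r)*(-6 + r - 9*q))
W(w, 17)*(-1164 - 1*(-560)) = (-30 + 15**2 - 1*15 - 45*17 - 9*17*15)*(-1164 - 1*(-560)) = (-30 + 225 - 15 - 765 - 2295)*(-1164 + 560) = -2880*(-604) = 1739520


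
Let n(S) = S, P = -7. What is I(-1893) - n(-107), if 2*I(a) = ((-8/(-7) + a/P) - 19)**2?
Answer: 1568155/49 ≈ 32003.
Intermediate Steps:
I(a) = (-125/7 - a/7)**2/2 (I(a) = ((-8/(-7) + a/(-7)) - 19)**2/2 = ((-8*(-1/7) + a*(-1/7)) - 19)**2/2 = ((8/7 - a/7) - 19)**2/2 = (-125/7 - a/7)**2/2)
I(-1893) - n(-107) = (125 - 1893)**2/98 - 1*(-107) = (1/98)*(-1768)**2 + 107 = (1/98)*3125824 + 107 = 1562912/49 + 107 = 1568155/49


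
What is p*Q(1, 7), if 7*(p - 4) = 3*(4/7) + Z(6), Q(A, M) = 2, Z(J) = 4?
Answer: 472/49 ≈ 9.6327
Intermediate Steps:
p = 236/49 (p = 4 + (3*(4/7) + 4)/7 = 4 + (12/7 + 4)/7 = 4 + (⅐)*(40/7) = 4 + 40/49 = 236/49 ≈ 4.8163)
p*Q(1, 7) = (236/49)*2 = 472/49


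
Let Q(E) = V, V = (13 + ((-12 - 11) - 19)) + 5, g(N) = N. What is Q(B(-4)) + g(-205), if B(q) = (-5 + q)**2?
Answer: -229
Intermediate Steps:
V = -24 (V = (13 + (-23 - 19)) + 5 = (13 - 42) + 5 = -29 + 5 = -24)
Q(E) = -24
Q(B(-4)) + g(-205) = -24 - 205 = -229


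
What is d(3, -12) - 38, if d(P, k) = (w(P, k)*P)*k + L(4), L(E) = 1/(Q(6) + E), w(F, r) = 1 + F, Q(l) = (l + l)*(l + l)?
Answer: -26935/148 ≈ -181.99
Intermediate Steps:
Q(l) = 4*l² (Q(l) = (2*l)*(2*l) = 4*l²)
L(E) = 1/(144 + E) (L(E) = 1/(4*6² + E) = 1/(4*36 + E) = 1/(144 + E))
d(P, k) = 1/148 + P*k*(1 + P) (d(P, k) = ((1 + P)*P)*k + 1/(144 + 4) = (P*(1 + P))*k + 1/148 = P*k*(1 + P) + 1/148 = 1/148 + P*k*(1 + P))
d(3, -12) - 38 = (1/148 + 3*(-12)*(1 + 3)) - 38 = (1/148 + 3*(-12)*4) - 38 = (1/148 - 144) - 38 = -21311/148 - 38 = -26935/148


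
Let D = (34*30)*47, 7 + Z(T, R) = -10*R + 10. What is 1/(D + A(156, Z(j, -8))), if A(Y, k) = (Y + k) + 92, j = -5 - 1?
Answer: 1/48271 ≈ 2.0716e-5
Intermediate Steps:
j = -6
Z(T, R) = 3 - 10*R (Z(T, R) = -7 + (-10*R + 10) = -7 + (10 - 10*R) = 3 - 10*R)
A(Y, k) = 92 + Y + k
D = 47940 (D = 1020*47 = 47940)
1/(D + A(156, Z(j, -8))) = 1/(47940 + (92 + 156 + (3 - 10*(-8)))) = 1/(47940 + (92 + 156 + (3 + 80))) = 1/(47940 + (92 + 156 + 83)) = 1/(47940 + 331) = 1/48271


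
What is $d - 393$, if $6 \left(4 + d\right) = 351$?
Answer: $- \frac{677}{2} \approx -338.5$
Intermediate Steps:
$d = \frac{109}{2}$ ($d = -4 + \frac{1}{6} \cdot 351 = -4 + \frac{117}{2} = \frac{109}{2} \approx 54.5$)
$d - 393 = \frac{109}{2} - 393 = - \frac{677}{2}$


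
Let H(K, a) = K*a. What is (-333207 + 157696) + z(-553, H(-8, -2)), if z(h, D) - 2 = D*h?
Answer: -184357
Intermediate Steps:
z(h, D) = 2 + D*h
(-333207 + 157696) + z(-553, H(-8, -2)) = (-333207 + 157696) + (2 - 8*(-2)*(-553)) = -175511 + (2 + 16*(-553)) = -175511 + (2 - 8848) = -175511 - 8846 = -184357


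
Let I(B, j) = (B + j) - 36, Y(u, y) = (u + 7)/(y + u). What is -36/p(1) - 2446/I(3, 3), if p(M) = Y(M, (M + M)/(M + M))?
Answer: 1088/15 ≈ 72.533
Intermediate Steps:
Y(u, y) = (7 + u)/(u + y)
I(B, j) = -36 + B + j
p(M) = (7 + M)/(1 + M) (p(M) = (7 + M)/(M + (M + M)/(M + M)) = (7 + M)/(M + (2*M)/((2*M))) = (7 + M)/(M + (2*M)*(1/(2*M))) = (7 + M)/(M + 1) = (7 + M)/(1 + M))
-36/p(1) - 2446/I(3, 3) = -36*(1 + 1)/(7 + 1) - 2446/(-36 + 3 + 3) = -36/(8/2) - 2446/(-30) = -36/((½)*8) - 2446*(-1/30) = -36/4 + 1223/15 = -36*¼ + 1223/15 = -9 + 1223/15 = 1088/15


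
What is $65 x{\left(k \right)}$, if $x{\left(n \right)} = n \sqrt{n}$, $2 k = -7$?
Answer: $- \frac{455 i \sqrt{14}}{4} \approx - 425.61 i$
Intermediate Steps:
$k = - \frac{7}{2}$ ($k = \frac{1}{2} \left(-7\right) = - \frac{7}{2} \approx -3.5$)
$x{\left(n \right)} = n^{\frac{3}{2}}$
$65 x{\left(k \right)} = 65 \left(- \frac{7}{2}\right)^{\frac{3}{2}} = 65 \left(- \frac{7 i \sqrt{14}}{4}\right) = - \frac{455 i \sqrt{14}}{4}$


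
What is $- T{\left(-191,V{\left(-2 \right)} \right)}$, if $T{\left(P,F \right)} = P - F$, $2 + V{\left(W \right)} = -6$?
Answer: $183$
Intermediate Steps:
$V{\left(W \right)} = -8$ ($V{\left(W \right)} = -2 - 6 = -8$)
$- T{\left(-191,V{\left(-2 \right)} \right)} = - (-191 - -8) = - (-191 + 8) = \left(-1\right) \left(-183\right) = 183$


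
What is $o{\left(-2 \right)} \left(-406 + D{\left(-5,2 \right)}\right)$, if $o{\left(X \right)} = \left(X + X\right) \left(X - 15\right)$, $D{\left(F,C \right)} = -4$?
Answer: $-27880$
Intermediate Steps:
$o{\left(X \right)} = 2 X \left(-15 + X\right)$
$o{\left(-2 \right)} \left(-406 + D{\left(-5,2 \right)}\right) = 2 \left(-2\right) \left(-15 - 2\right) \left(-406 - 4\right) = 2 \left(-2\right) \left(-17\right) \left(-410\right) = 68 \left(-410\right) = -27880$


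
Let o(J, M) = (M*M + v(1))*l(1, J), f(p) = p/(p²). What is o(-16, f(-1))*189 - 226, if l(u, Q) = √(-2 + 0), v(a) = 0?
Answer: -226 + 189*I*√2 ≈ -226.0 + 267.29*I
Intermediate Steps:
f(p) = 1/p (f(p) = p/p² = 1/p)
l(u, Q) = I*√2 (l(u, Q) = √(-2) = I*√2)
o(J, M) = I*√2*M² (o(J, M) = (M*M + 0)*(I*√2) = (M² + 0)*(I*√2) = M²*(I*√2) = I*√2*M²)
o(-16, f(-1))*189 - 226 = (I*√2*(1/(-1))²)*189 - 226 = (I*√2*(-1)²)*189 - 226 = (I*√2*1)*189 - 226 = (I*√2)*189 - 226 = 189*I*√2 - 226 = -226 + 189*I*√2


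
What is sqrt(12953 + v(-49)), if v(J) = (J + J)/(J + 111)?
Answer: sqrt(12446314)/31 ≈ 113.80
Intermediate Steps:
v(J) = 2*J/(111 + J) (v(J) = (2*J)/(111 + J) = 2*J/(111 + J))
sqrt(12953 + v(-49)) = sqrt(12953 + 2*(-49)/(111 - 49)) = sqrt(12953 + 2*(-49)/62) = sqrt(12953 + 2*(-49)*(1/62)) = sqrt(12953 - 49/31) = sqrt(401494/31) = sqrt(12446314)/31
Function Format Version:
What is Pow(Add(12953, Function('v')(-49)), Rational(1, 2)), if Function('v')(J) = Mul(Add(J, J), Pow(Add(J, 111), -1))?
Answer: Mul(Rational(1, 31), Pow(12446314, Rational(1, 2))) ≈ 113.80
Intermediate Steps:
Function('v')(J) = Mul(2, J, Pow(Add(111, J), -1)) (Function('v')(J) = Mul(Mul(2, J), Pow(Add(111, J), -1)) = Mul(2, J, Pow(Add(111, J), -1)))
Pow(Add(12953, Function('v')(-49)), Rational(1, 2)) = Pow(Add(12953, Mul(2, -49, Pow(Add(111, -49), -1))), Rational(1, 2)) = Pow(Add(12953, Mul(2, -49, Pow(62, -1))), Rational(1, 2)) = Pow(Add(12953, Mul(2, -49, Rational(1, 62))), Rational(1, 2)) = Pow(Add(12953, Rational(-49, 31)), Rational(1, 2)) = Pow(Rational(401494, 31), Rational(1, 2)) = Mul(Rational(1, 31), Pow(12446314, Rational(1, 2)))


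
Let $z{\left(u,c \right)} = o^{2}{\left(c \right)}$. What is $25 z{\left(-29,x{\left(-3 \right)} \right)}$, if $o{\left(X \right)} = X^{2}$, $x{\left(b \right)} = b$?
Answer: $2025$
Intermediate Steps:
$z{\left(u,c \right)} = c^{4}$ ($z{\left(u,c \right)} = \left(c^{2}\right)^{2} = c^{4}$)
$25 z{\left(-29,x{\left(-3 \right)} \right)} = 25 \left(-3\right)^{4} = 25 \cdot 81 = 2025$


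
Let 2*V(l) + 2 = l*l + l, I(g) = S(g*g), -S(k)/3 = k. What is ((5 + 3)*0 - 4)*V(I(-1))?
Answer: -8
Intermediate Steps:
S(k) = -3*k
I(g) = -3*g² (I(g) = -3*g*g = -3*g²)
V(l) = -1 + l/2 + l²/2 (V(l) = -1 + (l*l + l)/2 = -1 + (l² + l)/2 = -1 + (l + l²)/2 = -1 + (l/2 + l²/2) = -1 + l/2 + l²/2)
((5 + 3)*0 - 4)*V(I(-1)) = ((5 + 3)*0 - 4)*(-1 + (-3*(-1)²)/2 + (-3*(-1)²)²/2) = (8*0 - 4)*(-1 + (-3*1)/2 + (-3*1)²/2) = (0 - 4)*(-1 + (½)*(-3) + (½)*(-3)²) = -4*(-1 - 3/2 + (½)*9) = -4*(-1 - 3/2 + 9/2) = -4*2 = -8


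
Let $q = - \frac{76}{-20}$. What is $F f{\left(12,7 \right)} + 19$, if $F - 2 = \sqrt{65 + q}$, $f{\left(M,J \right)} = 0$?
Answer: $19$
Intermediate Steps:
$q = \frac{19}{5}$ ($q = \left(-76\right) \left(- \frac{1}{20}\right) = \frac{19}{5} \approx 3.8$)
$F = 2 + \frac{2 \sqrt{430}}{5}$ ($F = 2 + \sqrt{65 + \frac{19}{5}} = 2 + \sqrt{\frac{344}{5}} = 2 + \frac{2 \sqrt{430}}{5} \approx 10.295$)
$F f{\left(12,7 \right)} + 19 = \left(2 + \frac{2 \sqrt{430}}{5}\right) 0 + 19 = 0 + 19 = 19$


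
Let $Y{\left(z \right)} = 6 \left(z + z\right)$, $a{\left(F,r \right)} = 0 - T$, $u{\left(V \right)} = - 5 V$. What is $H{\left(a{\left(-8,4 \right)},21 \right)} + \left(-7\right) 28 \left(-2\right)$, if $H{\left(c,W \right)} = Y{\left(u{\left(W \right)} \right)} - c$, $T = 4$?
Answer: $-864$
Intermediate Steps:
$a{\left(F,r \right)} = -4$ ($a{\left(F,r \right)} = 0 - 4 = -4$)
$Y{\left(z \right)} = 12 z$ ($Y{\left(z \right)} = 6 \cdot 2 z = 12 z$)
$H{\left(c,W \right)} = - c - 60 W$ ($H{\left(c,W \right)} = 12 \left(- 5 W\right) - c = - 60 W - c = - c - 60 W$)
$H{\left(a{\left(-8,4 \right)},21 \right)} + \left(-7\right) 28 \left(-2\right) = \left(\left(-1\right) \left(-4\right) - 1260\right) + \left(-7\right) 28 \left(-2\right) = \left(4 - 1260\right) - -392 = -1256 + 392 = -864$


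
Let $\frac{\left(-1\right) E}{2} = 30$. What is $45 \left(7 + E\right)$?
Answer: $-2385$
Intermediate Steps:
$E = -60$ ($E = \left(-2\right) 30 = -60$)
$45 \left(7 + E\right) = 45 \left(7 - 60\right) = 45 \left(-53\right) = -2385$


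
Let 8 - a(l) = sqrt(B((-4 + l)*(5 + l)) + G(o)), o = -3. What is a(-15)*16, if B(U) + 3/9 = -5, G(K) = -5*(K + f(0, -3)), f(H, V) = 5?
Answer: 128 - 16*I*sqrt(138)/3 ≈ 128.0 - 62.652*I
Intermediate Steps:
G(K) = -25 - 5*K (G(K) = -5*(K + 5) = -5*(5 + K) = -25 - 5*K)
B(U) = -16/3 (B(U) = -1/3 - 5 = -16/3)
a(l) = 8 - I*sqrt(138)/3 (a(l) = 8 - sqrt(-16/3 + (-25 - 5*(-3))) = 8 - sqrt(-16/3 + (-25 + 15)) = 8 - sqrt(-16/3 - 10) = 8 - sqrt(-46/3) = 8 - I*sqrt(138)/3)
a(-15)*16 = (8 - I*sqrt(138)/3)*16 = 128 - 16*I*sqrt(138)/3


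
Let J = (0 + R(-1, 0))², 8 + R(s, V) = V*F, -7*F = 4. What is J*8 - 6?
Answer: 506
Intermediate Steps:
F = -4/7 (F = -⅐*4 = -4/7 ≈ -0.57143)
R(s, V) = -8 - 4*V/7 (R(s, V) = -8 + V*(-4/7) = -8 - 4*V/7)
J = 64 (J = (0 + (-8 - 4/7*0))² = (0 + (-8 + 0))² = (0 - 8)² = (-8)² = 64)
J*8 - 6 = 64*8 - 6 = 512 - 6 = 506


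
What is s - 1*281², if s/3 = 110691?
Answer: 253112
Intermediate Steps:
s = 332073 (s = 3*110691 = 332073)
s - 1*281² = 332073 - 1*281² = 332073 - 1*78961 = 332073 - 78961 = 253112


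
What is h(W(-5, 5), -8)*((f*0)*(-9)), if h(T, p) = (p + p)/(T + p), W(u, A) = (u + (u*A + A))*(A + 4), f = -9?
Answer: 0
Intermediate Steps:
W(u, A) = (4 + A)*(A + u + A*u) (W(u, A) = (u + (A*u + A))*(4 + A) = (u + (A + A*u))*(4 + A) = (A + u + A*u)*(4 + A) = (4 + A)*(A + u + A*u))
h(T, p) = 2*p/(T + p) (h(T, p) = (2*p)/(T + p) = 2*p/(T + p))
h(W(-5, 5), -8)*((f*0)*(-9)) = (2*(-8)/((5² + 4*5 + 4*(-5) - 5*5² + 5*5*(-5)) - 8))*(-9*0*(-9)) = (2*(-8)/((25 + 20 - 20 - 5*25 - 125) - 8))*(0*(-9)) = (2*(-8)/((25 + 20 - 20 - 125 - 125) - 8))*0 = (2*(-8)/(-225 - 8))*0 = (2*(-8)/(-233))*0 = (2*(-8)*(-1/233))*0 = (16/233)*0 = 0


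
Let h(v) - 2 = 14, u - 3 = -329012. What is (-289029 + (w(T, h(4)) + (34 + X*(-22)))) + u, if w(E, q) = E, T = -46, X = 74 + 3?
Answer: -619744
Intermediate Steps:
u = -329009 (u = 3 - 329012 = -329009)
X = 77
h(v) = 16 (h(v) = 2 + 14 = 16)
(-289029 + (w(T, h(4)) + (34 + X*(-22)))) + u = (-289029 + (-46 + (34 + 77*(-22)))) - 329009 = (-289029 + (-46 + (34 - 1694))) - 329009 = (-289029 + (-46 - 1660)) - 329009 = (-289029 - 1706) - 329009 = -290735 - 329009 = -619744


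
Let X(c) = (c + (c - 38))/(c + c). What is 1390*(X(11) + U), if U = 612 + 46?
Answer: 10049700/11 ≈ 9.1361e+5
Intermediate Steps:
U = 658
X(c) = (-38 + 2*c)/(2*c) (X(c) = (c + (-38 + c))/((2*c)) = (-38 + 2*c)*(1/(2*c)) = (-38 + 2*c)/(2*c))
1390*(X(11) + U) = 1390*((-19 + 11)/11 + 658) = 1390*((1/11)*(-8) + 658) = 1390*(-8/11 + 658) = 1390*(7230/11) = 10049700/11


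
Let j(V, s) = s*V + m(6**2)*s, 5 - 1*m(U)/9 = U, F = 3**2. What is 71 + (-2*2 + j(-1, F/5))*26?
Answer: -13137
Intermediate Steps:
F = 9
m(U) = 45 - 9*U
j(V, s) = -279*s + V*s (j(V, s) = s*V + (45 - 9*6**2)*s = V*s + (45 - 9*36)*s = V*s + (45 - 324)*s = V*s - 279*s = -279*s + V*s)
71 + (-2*2 + j(-1, F/5))*26 = 71 + (-2*2 + (9/5)*(-279 - 1))*26 = 71 + (-4 + (9*(1/5))*(-280))*26 = 71 + (-4 + (9/5)*(-280))*26 = 71 + (-4 - 504)*26 = 71 - 508*26 = 71 - 13208 = -13137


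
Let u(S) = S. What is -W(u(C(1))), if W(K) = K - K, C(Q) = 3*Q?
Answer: 0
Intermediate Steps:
W(K) = 0
-W(u(C(1))) = -1*0 = 0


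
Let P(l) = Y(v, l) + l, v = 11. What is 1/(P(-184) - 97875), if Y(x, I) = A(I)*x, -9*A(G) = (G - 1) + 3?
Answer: -9/880529 ≈ -1.0221e-5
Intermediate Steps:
A(G) = -2/9 - G/9 (A(G) = -((G - 1) + 3)/9 = -((-1 + G) + 3)/9 = -(2 + G)/9 = -2/9 - G/9)
Y(x, I) = x*(-2/9 - I/9) (Y(x, I) = (-2/9 - I/9)*x = x*(-2/9 - I/9))
P(l) = -22/9 - 2*l/9 (P(l) = -⅑*11*(2 + l) + l = (-22/9 - 11*l/9) + l = -22/9 - 2*l/9)
1/(P(-184) - 97875) = 1/((-22/9 - 2/9*(-184)) - 97875) = 1/((-22/9 + 368/9) - 97875) = 1/(346/9 - 97875) = 1/(-880529/9) = -9/880529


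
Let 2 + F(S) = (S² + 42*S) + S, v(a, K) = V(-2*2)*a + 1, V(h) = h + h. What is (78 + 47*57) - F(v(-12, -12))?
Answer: -10821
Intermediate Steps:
V(h) = 2*h
v(a, K) = 1 - 8*a (v(a, K) = (2*(-2*2))*a + 1 = (2*(-4))*a + 1 = -8*a + 1 = 1 - 8*a)
F(S) = -2 + S² + 43*S (F(S) = -2 + ((S² + 42*S) + S) = -2 + (S² + 43*S) = -2 + S² + 43*S)
(78 + 47*57) - F(v(-12, -12)) = (78 + 47*57) - (-2 + (1 - 8*(-12))² + 43*(1 - 8*(-12))) = (78 + 2679) - (-2 + (1 + 96)² + 43*(1 + 96)) = 2757 - (-2 + 97² + 43*97) = 2757 - (-2 + 9409 + 4171) = 2757 - 1*13578 = 2757 - 13578 = -10821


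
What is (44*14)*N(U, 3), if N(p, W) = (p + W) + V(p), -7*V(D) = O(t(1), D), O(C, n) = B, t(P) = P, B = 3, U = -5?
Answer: -1496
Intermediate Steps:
O(C, n) = 3
V(D) = -3/7 (V(D) = -1/7*3 = -3/7)
N(p, W) = -3/7 + W + p (N(p, W) = (p + W) - 3/7 = (W + p) - 3/7 = -3/7 + W + p)
(44*14)*N(U, 3) = (44*14)*(-3/7 + 3 - 5) = 616*(-17/7) = -1496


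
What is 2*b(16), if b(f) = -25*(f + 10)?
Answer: -1300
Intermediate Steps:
b(f) = -250 - 25*f (b(f) = -25*(10 + f) = -250 - 25*f)
2*b(16) = 2*(-250 - 25*16) = 2*(-250 - 400) = 2*(-650) = -1300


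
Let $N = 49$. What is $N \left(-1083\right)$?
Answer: $-53067$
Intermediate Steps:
$N \left(-1083\right) = 49 \left(-1083\right) = -53067$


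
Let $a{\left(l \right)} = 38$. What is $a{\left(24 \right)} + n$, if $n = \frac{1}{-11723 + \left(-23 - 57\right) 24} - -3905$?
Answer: $\frac{53794348}{13643} \approx 3943.0$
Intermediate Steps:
$n = \frac{53275914}{13643}$ ($n = \frac{1}{-11723 - 1920} + 3905 = \frac{1}{-13643} + 3905 = - \frac{1}{13643} + 3905 = \frac{53275914}{13643} \approx 3905.0$)
$a{\left(24 \right)} + n = 38 + \frac{53275914}{13643} = \frac{53794348}{13643}$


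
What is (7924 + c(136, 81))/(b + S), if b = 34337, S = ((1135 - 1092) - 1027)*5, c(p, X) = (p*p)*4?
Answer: 81908/29417 ≈ 2.7844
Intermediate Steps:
c(p, X) = 4*p**2 (c(p, X) = p**2*4 = 4*p**2)
S = -4920 (S = (43 - 1027)*5 = -984*5 = -4920)
(7924 + c(136, 81))/(b + S) = (7924 + 4*136**2)/(34337 - 4920) = (7924 + 4*18496)/29417 = (7924 + 73984)*(1/29417) = 81908*(1/29417) = 81908/29417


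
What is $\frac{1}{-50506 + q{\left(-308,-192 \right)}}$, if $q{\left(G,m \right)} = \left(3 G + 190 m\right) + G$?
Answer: $- \frac{1}{88218} \approx -1.1336 \cdot 10^{-5}$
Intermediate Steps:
$q{\left(G,m \right)} = 4 G + 190 m$
$\frac{1}{-50506 + q{\left(-308,-192 \right)}} = \frac{1}{-50506 + \left(4 \left(-308\right) + 190 \left(-192\right)\right)} = \frac{1}{-50506 - 37712} = \frac{1}{-88218} = - \frac{1}{88218}$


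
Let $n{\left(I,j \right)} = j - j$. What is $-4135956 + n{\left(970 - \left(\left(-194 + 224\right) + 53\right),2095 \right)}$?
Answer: $-4135956$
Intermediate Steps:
$n{\left(I,j \right)} = 0$
$-4135956 + n{\left(970 - \left(\left(-194 + 224\right) + 53\right),2095 \right)} = -4135956 + 0 = -4135956$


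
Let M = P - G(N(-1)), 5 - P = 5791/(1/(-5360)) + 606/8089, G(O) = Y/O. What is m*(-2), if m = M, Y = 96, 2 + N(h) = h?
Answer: -502161834654/8089 ≈ -6.2080e+7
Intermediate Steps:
N(h) = -2 + h
G(O) = 96/O
P = 251080658479/8089 (P = 5 - (5791/(1/(-5360)) + 606/8089) = 5 - (5791/(-1/5360) + 606*(1/8089)) = 5 - (5791*(-5360) + 606/8089) = 5 - (-31039760 + 606/8089) = 5 - 1*(-251080618034/8089) = 5 + 251080618034/8089 = 251080658479/8089 ≈ 3.1040e+7)
M = 251080917327/8089 (M = 251080658479/8089 - 96/(-2 - 1) = 251080658479/8089 - 96/(-3) = 251080658479/8089 - 96*(-1)/3 = 251080658479/8089 - 1*(-32) = 251080658479/8089 + 32 = 251080917327/8089 ≈ 3.1040e+7)
m = 251080917327/8089 ≈ 3.1040e+7
m*(-2) = (251080917327/8089)*(-2) = -502161834654/8089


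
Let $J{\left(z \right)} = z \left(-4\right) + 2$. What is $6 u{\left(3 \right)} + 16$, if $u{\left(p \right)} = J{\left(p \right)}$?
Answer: $-44$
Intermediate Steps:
$J{\left(z \right)} = 2 - 4 z$ ($J{\left(z \right)} = - 4 z + 2 = 2 - 4 z$)
$u{\left(p \right)} = 2 - 4 p$
$6 u{\left(3 \right)} + 16 = 6 \left(2 - 12\right) + 16 = 6 \left(-10\right) + 16 = -60 + 16 = -44$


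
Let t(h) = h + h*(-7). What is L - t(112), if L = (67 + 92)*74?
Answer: 12438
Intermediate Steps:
t(h) = -6*h (t(h) = h - 7*h = -6*h)
L = 11766 (L = 159*74 = 11766)
L - t(112) = 11766 - (-6)*112 = 11766 - 1*(-672) = 11766 + 672 = 12438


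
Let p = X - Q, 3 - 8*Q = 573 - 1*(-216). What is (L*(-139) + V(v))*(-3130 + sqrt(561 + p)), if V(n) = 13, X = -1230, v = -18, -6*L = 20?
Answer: -4472770/3 + 1429*I*sqrt(2283)/6 ≈ -1.4909e+6 + 11380.0*I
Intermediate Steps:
L = -10/3 (L = -1/6*20 = -10/3 ≈ -3.3333)
Q = -393/4 (Q = 3/8 - (573 - 1*(-216))/8 = 3/8 - (573 + 216)/8 = 3/8 - 1/8*789 = 3/8 - 789/8 = -393/4 ≈ -98.250)
p = -4527/4 (p = -1230 - 1*(-393/4) = -1230 + 393/4 = -4527/4 ≈ -1131.8)
(L*(-139) + V(v))*(-3130 + sqrt(561 + p)) = (-10/3*(-139) + 13)*(-3130 + sqrt(561 - 4527/4)) = (1390/3 + 13)*(-3130 + sqrt(-2283/4)) = 1429*(-3130 + I*sqrt(2283)/2)/3 = -4472770/3 + 1429*I*sqrt(2283)/6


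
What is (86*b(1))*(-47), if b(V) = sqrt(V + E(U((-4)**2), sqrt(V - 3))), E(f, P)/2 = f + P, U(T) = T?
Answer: -4042*sqrt(33 + 2*I*sqrt(2)) ≈ -23241.0 - 994.16*I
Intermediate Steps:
E(f, P) = 2*P + 2*f (E(f, P) = 2*(f + P) = 2*(P + f) = 2*P + 2*f)
b(V) = sqrt(32 + V + 2*sqrt(-3 + V)) (b(V) = sqrt(V + (2*sqrt(V - 3) + 2*(-4)**2)) = sqrt(V + (2*sqrt(-3 + V) + 2*16)) = sqrt(V + (2*sqrt(-3 + V) + 32)) = sqrt(V + (32 + 2*sqrt(-3 + V))) = sqrt(32 + V + 2*sqrt(-3 + V)))
(86*b(1))*(-47) = (86*sqrt(32 + 1 + 2*sqrt(-3 + 1)))*(-47) = (86*sqrt(32 + 1 + 2*sqrt(-2)))*(-47) = (86*sqrt(32 + 1 + 2*(I*sqrt(2))))*(-47) = (86*sqrt(32 + 1 + 2*I*sqrt(2)))*(-47) = (86*sqrt(33 + 2*I*sqrt(2)))*(-47) = -4042*sqrt(33 + 2*I*sqrt(2))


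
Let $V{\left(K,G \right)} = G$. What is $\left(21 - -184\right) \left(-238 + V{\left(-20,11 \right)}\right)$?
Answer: $-46535$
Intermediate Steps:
$\left(21 - -184\right) \left(-238 + V{\left(-20,11 \right)}\right) = \left(21 - -184\right) \left(-238 + 11\right) = \left(21 + 184\right) \left(-227\right) = 205 \left(-227\right) = -46535$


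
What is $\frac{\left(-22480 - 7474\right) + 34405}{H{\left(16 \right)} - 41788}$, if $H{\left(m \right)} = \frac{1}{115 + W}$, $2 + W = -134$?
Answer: $- \frac{93471}{877549} \approx -0.10651$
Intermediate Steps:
$W = -136$ ($W = -2 - 134 = -136$)
$H{\left(m \right)} = - \frac{1}{21}$ ($H{\left(m \right)} = \frac{1}{115 - 136} = \frac{1}{-21} = - \frac{1}{21}$)
$\frac{\left(-22480 - 7474\right) + 34405}{H{\left(16 \right)} - 41788} = \frac{\left(-22480 - 7474\right) + 34405}{- \frac{1}{21} - 41788} = \frac{-29954 + 34405}{- \frac{877549}{21}} = 4451 \left(- \frac{21}{877549}\right) = - \frac{93471}{877549}$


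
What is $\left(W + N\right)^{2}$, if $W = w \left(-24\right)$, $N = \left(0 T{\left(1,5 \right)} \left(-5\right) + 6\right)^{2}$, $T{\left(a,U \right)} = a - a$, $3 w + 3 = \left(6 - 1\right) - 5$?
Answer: $3600$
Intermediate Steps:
$w = -1$ ($w = -1 + \frac{\left(6 - 1\right) - 5}{3} = -1 + \frac{5 - 5}{3} = -1 + \frac{1}{3} \cdot 0 = -1 + 0 = -1$)
$T{\left(a,U \right)} = 0$
$N = 36$ ($N = \left(0 \cdot 0 \left(-5\right) + 6\right)^{2} = \left(0 \left(-5\right) + 6\right)^{2} = \left(0 + 6\right)^{2} = 6^{2} = 36$)
$W = 24$ ($W = \left(-1\right) \left(-24\right) = 24$)
$\left(W + N\right)^{2} = \left(24 + 36\right)^{2} = 60^{2} = 3600$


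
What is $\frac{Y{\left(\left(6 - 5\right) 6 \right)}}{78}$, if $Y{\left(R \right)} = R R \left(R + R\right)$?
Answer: $\frac{72}{13} \approx 5.5385$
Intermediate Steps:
$Y{\left(R \right)} = 2 R^{3}$ ($Y{\left(R \right)} = R^{2} \cdot 2 R = 2 R^{3}$)
$\frac{Y{\left(\left(6 - 5\right) 6 \right)}}{78} = \frac{2 \left(\left(6 - 5\right) 6\right)^{3}}{78} = 2 \left(1 \cdot 6\right)^{3} \cdot \frac{1}{78} = 2 \cdot 6^{3} \cdot \frac{1}{78} = 2 \cdot 216 \cdot \frac{1}{78} = 432 \cdot \frac{1}{78} = \frac{72}{13}$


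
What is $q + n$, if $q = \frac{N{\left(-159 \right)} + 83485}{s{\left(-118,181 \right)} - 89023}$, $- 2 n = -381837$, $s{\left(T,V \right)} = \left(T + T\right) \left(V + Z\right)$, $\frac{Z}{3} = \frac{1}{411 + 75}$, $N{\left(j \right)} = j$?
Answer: $\frac{4074560345937}{21341954} \approx 1.9092 \cdot 10^{5}$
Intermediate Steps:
$Z = \frac{1}{162}$ ($Z = \frac{3}{411 + 75} = \frac{3}{486} = 3 \cdot \frac{1}{486} = \frac{1}{162} \approx 0.0061728$)
$s{\left(T,V \right)} = 2 T \left(\frac{1}{162} + V\right)$ ($s{\left(T,V \right)} = \left(T + T\right) \left(V + \frac{1}{162}\right) = 2 T \left(\frac{1}{162} + V\right)$)
$n = \frac{381837}{2}$ ($n = \left(- \frac{1}{2}\right) \left(-381837\right) = \frac{381837}{2} \approx 1.9092 \cdot 10^{5}$)
$q = - \frac{6749406}{10670977}$ ($q = \frac{-159 + 83485}{\frac{1}{81} \left(-118\right) \left(1 + 162 \cdot 181\right) - 89023} = \frac{83326}{\frac{1}{81} \left(-118\right) \left(1 + 29322\right) - 89023} = \frac{83326}{\frac{1}{81} \left(-118\right) 29323 - 89023} = \frac{83326}{- \frac{3460114}{81} - 89023} = \frac{83326}{- \frac{10670977}{81}} = 83326 \left(- \frac{81}{10670977}\right) = - \frac{6749406}{10670977} \approx -0.6325$)
$q + n = - \frac{6749406}{10670977} + \frac{381837}{2} = \frac{4074560345937}{21341954}$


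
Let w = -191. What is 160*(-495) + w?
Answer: -79391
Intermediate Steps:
160*(-495) + w = 160*(-495) - 191 = -79200 - 191 = -79391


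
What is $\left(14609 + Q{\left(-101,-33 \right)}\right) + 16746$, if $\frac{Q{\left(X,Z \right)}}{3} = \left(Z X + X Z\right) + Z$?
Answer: $51254$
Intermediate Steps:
$Q{\left(X,Z \right)} = 3 Z + 6 X Z$ ($Q{\left(X,Z \right)} = 3 \left(\left(Z X + X Z\right) + Z\right) = 3 \left(\left(X Z + X Z\right) + Z\right) = 3 \left(2 X Z + Z\right) = 3 \left(Z + 2 X Z\right) = 3 Z + 6 X Z$)
$\left(14609 + Q{\left(-101,-33 \right)}\right) + 16746 = \left(14609 + 3 \left(-33\right) \left(1 + 2 \left(-101\right)\right)\right) + 16746 = \left(14609 + 3 \left(-33\right) \left(1 - 202\right)\right) + 16746 = \left(14609 + 3 \left(-33\right) \left(-201\right)\right) + 16746 = \left(14609 + 19899\right) + 16746 = 34508 + 16746 = 51254$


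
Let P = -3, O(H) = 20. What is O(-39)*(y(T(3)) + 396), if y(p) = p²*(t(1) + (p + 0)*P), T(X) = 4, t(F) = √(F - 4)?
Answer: 4080 + 320*I*√3 ≈ 4080.0 + 554.26*I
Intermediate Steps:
t(F) = √(-4 + F)
y(p) = p²*(-3*p + I*√3) (y(p) = p²*(√(-4 + 1) + (p + 0)*(-3)) = p²*(√(-3) + p*(-3)) = p²*(I*√3 - 3*p) = p²*(-3*p + I*√3))
O(-39)*(y(T(3)) + 396) = 20*(4²*(-3*4 + I*√3) + 396) = 20*(16*(-12 + I*√3) + 396) = 20*((-192 + 16*I*√3) + 396) = 20*(204 + 16*I*√3) = 4080 + 320*I*√3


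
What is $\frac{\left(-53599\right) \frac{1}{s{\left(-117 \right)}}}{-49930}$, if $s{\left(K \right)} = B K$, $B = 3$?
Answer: $- \frac{4123}{1348110} \approx -0.0030584$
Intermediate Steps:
$s{\left(K \right)} = 3 K$
$\frac{\left(-53599\right) \frac{1}{s{\left(-117 \right)}}}{-49930} = \frac{\left(-53599\right) \frac{1}{3 \left(-117\right)}}{-49930} = - \frac{53599}{-351} \left(- \frac{1}{49930}\right) = \left(-53599\right) \left(- \frac{1}{351}\right) \left(- \frac{1}{49930}\right) = \frac{4123}{27} \left(- \frac{1}{49930}\right) = - \frac{4123}{1348110}$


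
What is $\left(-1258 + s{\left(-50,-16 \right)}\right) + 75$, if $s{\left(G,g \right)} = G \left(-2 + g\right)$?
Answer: $-283$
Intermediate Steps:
$\left(-1258 + s{\left(-50,-16 \right)}\right) + 75 = \left(-1258 - 50 \left(-2 - 16\right)\right) + 75 = \left(-1258 - -900\right) + 75 = \left(-1258 + 900\right) + 75 = -358 + 75 = -283$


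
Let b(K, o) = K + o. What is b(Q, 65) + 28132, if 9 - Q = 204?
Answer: 28002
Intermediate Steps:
Q = -195 (Q = 9 - 1*204 = 9 - 204 = -195)
b(Q, 65) + 28132 = (-195 + 65) + 28132 = -130 + 28132 = 28002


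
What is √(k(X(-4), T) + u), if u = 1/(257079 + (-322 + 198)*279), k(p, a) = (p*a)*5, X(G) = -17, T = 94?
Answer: I*√395494495236627/222483 ≈ 89.387*I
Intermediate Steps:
k(p, a) = 5*a*p (k(p, a) = (a*p)*5 = 5*a*p)
u = 1/222483 (u = 1/(257079 - 124*279) = 1/(257079 - 34596) = 1/222483 ≈ 4.4947e-6)
√(k(X(-4), T) + u) = √(5*94*(-17) + 1/222483) = √(-7990 + 1/222483) = √(-1777639169/222483) = I*√395494495236627/222483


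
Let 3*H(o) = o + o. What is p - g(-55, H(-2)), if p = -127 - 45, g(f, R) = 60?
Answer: -232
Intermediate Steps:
H(o) = 2*o/3 (H(o) = (o + o)/3 = (2*o)/3 = 2*o/3)
p = -172
p - g(-55, H(-2)) = -172 - 1*60 = -172 - 60 = -232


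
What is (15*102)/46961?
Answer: 1530/46961 ≈ 0.032580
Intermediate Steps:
(15*102)/46961 = 1530*(1/46961) = 1530/46961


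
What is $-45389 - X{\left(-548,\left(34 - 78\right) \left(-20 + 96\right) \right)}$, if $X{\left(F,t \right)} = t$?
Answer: $-42045$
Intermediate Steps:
$-45389 - X{\left(-548,\left(34 - 78\right) \left(-20 + 96\right) \right)} = -45389 - \left(34 - 78\right) \left(-20 + 96\right) = -45389 - \left(-44\right) 76 = -45389 - -3344 = -45389 + 3344 = -42045$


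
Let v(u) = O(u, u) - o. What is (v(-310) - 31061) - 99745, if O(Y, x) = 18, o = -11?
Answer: -130777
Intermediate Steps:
v(u) = 29 (v(u) = 18 - 1*(-11) = 18 + 11 = 29)
(v(-310) - 31061) - 99745 = (29 - 31061) - 99745 = -31032 - 99745 = -130777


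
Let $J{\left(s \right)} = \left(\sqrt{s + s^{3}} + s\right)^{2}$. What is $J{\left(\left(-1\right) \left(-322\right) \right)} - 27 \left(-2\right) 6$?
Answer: $33490578 + 644 \sqrt{33386570} \approx 3.7212 \cdot 10^{7}$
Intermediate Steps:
$J{\left(s \right)} = \left(s + \sqrt{s + s^{3}}\right)^{2}$
$J{\left(\left(-1\right) \left(-322\right) \right)} - 27 \left(-2\right) 6 = \left(\left(-1\right) \left(-322\right) + \sqrt{\left(-1\right) \left(-322\right) + \left(\left(-1\right) \left(-322\right)\right)^{3}}\right)^{2} - 27 \left(-2\right) 6 = \left(322 + \sqrt{322 + 322^{3}}\right)^{2} - \left(-54\right) 6 = \left(322 + \sqrt{322 + 33386248}\right)^{2} - -324 = \left(322 + \sqrt{33386570}\right)^{2} + 324 = 324 + \left(322 + \sqrt{33386570}\right)^{2}$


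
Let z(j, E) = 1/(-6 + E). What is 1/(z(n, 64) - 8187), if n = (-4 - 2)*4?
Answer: -58/474845 ≈ -0.00012215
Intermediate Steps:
n = -24 (n = -6*4 = -24)
1/(z(n, 64) - 8187) = 1/(1/(-6 + 64) - 8187) = 1/(1/58 - 8187) = 1/(-474845/58) = -58/474845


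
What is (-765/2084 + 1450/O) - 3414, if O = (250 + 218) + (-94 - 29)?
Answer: -490367969/143796 ≈ -3410.2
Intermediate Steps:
O = 345 (O = 468 - 123 = 345)
(-765/2084 + 1450/O) - 3414 = (-765/2084 + 1450/345) - 3414 = (-765*1/2084 + 1450*(1/345)) - 3414 = (-765/2084 + 290/69) - 3414 = 551575/143796 - 3414 = -490367969/143796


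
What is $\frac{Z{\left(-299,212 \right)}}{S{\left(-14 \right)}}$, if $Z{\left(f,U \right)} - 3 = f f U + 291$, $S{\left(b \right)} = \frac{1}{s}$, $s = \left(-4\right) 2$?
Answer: $-151626448$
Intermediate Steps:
$s = -8$
$S{\left(b \right)} = - \frac{1}{8}$ ($S{\left(b \right)} = \frac{1}{-8} = - \frac{1}{8}$)
$Z{\left(f,U \right)} = 294 + U f^{2}$ ($Z{\left(f,U \right)} = 3 + \left(f f U + 291\right) = 3 + \left(f^{2} U + 291\right) = 3 + \left(U f^{2} + 291\right) = 3 + \left(291 + U f^{2}\right) = 294 + U f^{2}$)
$\frac{Z{\left(-299,212 \right)}}{S{\left(-14 \right)}} = \frac{294 + 212 \left(-299\right)^{2}}{- \frac{1}{8}} = \left(294 + 212 \cdot 89401\right) \left(-8\right) = \left(294 + 18953012\right) \left(-8\right) = 18953306 \left(-8\right) = -151626448$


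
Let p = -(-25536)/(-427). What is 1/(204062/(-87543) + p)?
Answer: -5340123/331804646 ≈ -0.016094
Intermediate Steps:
p = -3648/61 (p = -(-25536)*(-1)/427 = -228*16/61 = -3648/61 ≈ -59.803)
1/(204062/(-87543) + p) = 1/(204062/(-87543) - 3648/61) = 1/(204062*(-1/87543) - 3648/61) = 1/(-204062/87543 - 3648/61) = 1/(-331804646/5340123) = -5340123/331804646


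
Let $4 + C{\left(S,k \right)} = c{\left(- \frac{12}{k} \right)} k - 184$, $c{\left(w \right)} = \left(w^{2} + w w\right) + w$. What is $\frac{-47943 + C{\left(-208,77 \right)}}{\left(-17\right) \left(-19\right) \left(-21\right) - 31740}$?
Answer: $\frac{3706723}{2966271} \approx 1.2496$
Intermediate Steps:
$c{\left(w \right)} = w + 2 w^{2}$ ($c{\left(w \right)} = \left(w^{2} + w^{2}\right) + w = 2 w^{2} + w = w + 2 w^{2}$)
$C{\left(S,k \right)} = -200 + \frac{288}{k}$ ($C{\left(S,k \right)} = -4 + \left(- \frac{12}{k} \left(1 + 2 \left(- \frac{12}{k}\right)\right) k - 184\right) = -4 + \left(- \frac{12}{k} \left(1 - \frac{24}{k}\right) k - 184\right) = -4 + \left(- \frac{12 \left(1 - \frac{24}{k}\right)}{k} k - 184\right) = -4 - \left(196 - \frac{288}{k}\right) = -200 + \frac{288}{k}$)
$\frac{-47943 + C{\left(-208,77 \right)}}{\left(-17\right) \left(-19\right) \left(-21\right) - 31740} = \frac{-47943 - \left(200 - \frac{288}{77}\right)}{\left(-17\right) \left(-19\right) \left(-21\right) - 31740} = \frac{-47943 + \left(-200 + 288 \cdot \frac{1}{77}\right)}{323 \left(-21\right) - 31740} = \frac{-47943 + \left(-200 + \frac{288}{77}\right)}{-6783 - 31740} = \frac{-47943 - \frac{15112}{77}}{-38523} = \left(- \frac{3706723}{77}\right) \left(- \frac{1}{38523}\right) = \frac{3706723}{2966271}$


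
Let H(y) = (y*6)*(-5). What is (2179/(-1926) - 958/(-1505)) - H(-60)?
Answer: -5218968287/2898630 ≈ -1800.5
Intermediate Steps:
H(y) = -30*y (H(y) = (6*y)*(-5) = -30*y)
(2179/(-1926) - 958/(-1505)) - H(-60) = (2179/(-1926) - 958/(-1505)) - (-30)*(-60) = (2179*(-1/1926) - 958*(-1/1505)) - 1*1800 = (-2179/1926 + 958/1505) - 1800 = -1434287/2898630 - 1800 = -5218968287/2898630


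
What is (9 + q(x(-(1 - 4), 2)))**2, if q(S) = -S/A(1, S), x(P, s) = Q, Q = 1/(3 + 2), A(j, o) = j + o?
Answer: 2809/36 ≈ 78.028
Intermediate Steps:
Q = 1/5 ≈ 0.20000
x(P, s) = 1/5
q(S) = -S/(1 + S)
(9 + q(x(-(1 - 4), 2)))**2 = (9 - 1*1/5/(1 + 1/5))**2 = (9 - 1*1/5/6/5)**2 = (9 - 1*1/5*5/6)**2 = (9 - 1/6)**2 = (53/6)**2 = 2809/36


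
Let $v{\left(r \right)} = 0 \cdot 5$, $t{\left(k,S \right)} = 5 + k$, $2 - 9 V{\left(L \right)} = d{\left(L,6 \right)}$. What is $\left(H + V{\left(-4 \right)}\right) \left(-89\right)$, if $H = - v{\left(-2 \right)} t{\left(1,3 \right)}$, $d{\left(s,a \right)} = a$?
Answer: $\frac{356}{9} \approx 39.556$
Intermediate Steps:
$V{\left(L \right)} = - \frac{4}{9}$ ($V{\left(L \right)} = \frac{2}{9} - \frac{2}{3} = - \frac{4}{9}$)
$v{\left(r \right)} = 0$
$H = 0$ ($H = \left(-1\right) 0 \left(5 + 1\right) = 0 \cdot 6 = 0$)
$\left(H + V{\left(-4 \right)}\right) \left(-89\right) = \left(0 - \frac{4}{9}\right) \left(-89\right) = \left(- \frac{4}{9}\right) \left(-89\right) = \frac{356}{9}$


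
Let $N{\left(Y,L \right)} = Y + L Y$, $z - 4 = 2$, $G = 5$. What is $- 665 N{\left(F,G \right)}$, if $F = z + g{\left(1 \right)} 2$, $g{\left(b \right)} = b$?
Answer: $-31920$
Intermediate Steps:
$z = 6$ ($z = 4 + 2 = 6$)
$F = 8$ ($F = 6 + 1 \cdot 2 = 6 + 2 = 8$)
$- 665 N{\left(F,G \right)} = - 665 \cdot 8 \left(1 + 5\right) = - 665 \cdot 8 \cdot 6 = \left(-665\right) 48 = -31920$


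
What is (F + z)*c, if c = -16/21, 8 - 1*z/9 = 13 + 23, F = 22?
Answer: 3680/21 ≈ 175.24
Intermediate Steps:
z = -252 (z = 72 - 9*(13 + 23) = 72 - 9*36 = 72 - 324 = -252)
c = -16/21 (c = -16*1/21 = -16/21 ≈ -0.76190)
(F + z)*c = (22 - 252)*(-16/21) = -230*(-16/21) = 3680/21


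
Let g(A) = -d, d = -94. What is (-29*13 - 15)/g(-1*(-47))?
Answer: -196/47 ≈ -4.1702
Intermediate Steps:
g(A) = 94 (g(A) = -1*(-94) = 94)
(-29*13 - 15)/g(-1*(-47)) = (-29*13 - 15)/94 = (-377 - 15)*(1/94) = -392*1/94 = -196/47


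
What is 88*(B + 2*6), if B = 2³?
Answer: 1760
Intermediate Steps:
B = 8
88*(B + 2*6) = 88*(8 + 2*6) = 88*(8 + 12) = 88*20 = 1760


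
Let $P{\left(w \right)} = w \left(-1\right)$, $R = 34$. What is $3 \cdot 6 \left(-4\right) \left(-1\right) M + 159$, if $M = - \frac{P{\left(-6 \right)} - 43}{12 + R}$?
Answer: $\frac{4989}{23} \approx 216.91$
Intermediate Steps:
$P{\left(w \right)} = - w$
$M = \frac{37}{46}$ ($M = - \frac{\left(-1\right) \left(-6\right) - 43}{12 + 34} = - \frac{6 - 43}{46} = - \frac{-37}{46} = \left(-1\right) \left(- \frac{37}{46}\right) = \frac{37}{46} \approx 0.80435$)
$3 \cdot 6 \left(-4\right) \left(-1\right) M + 159 = 3 \cdot 6 \left(-4\right) \left(-1\right) \frac{37}{46} + 159 = 18 \left(-4\right) \left(-1\right) \frac{37}{46} + 159 = \left(-72\right) \left(-1\right) \frac{37}{46} + 159 = 72 \cdot \frac{37}{46} + 159 = \frac{1332}{23} + 159 = \frac{4989}{23}$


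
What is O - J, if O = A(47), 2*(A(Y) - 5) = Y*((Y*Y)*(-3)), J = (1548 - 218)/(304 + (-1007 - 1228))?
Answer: -601424669/3862 ≈ -1.5573e+5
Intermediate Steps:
J = -1330/1931 (J = 1330/(304 - 2235) = 1330/(-1931) = 1330*(-1/1931) = -1330/1931 ≈ -0.68876)
A(Y) = 5 - 3*Y³/2 (A(Y) = 5 + (Y*((Y*Y)*(-3)))/2 = 5 + (Y*(Y²*(-3)))/2 = 5 + (Y*(-3*Y²))/2 = 5 + (-3*Y³)/2 = 5 - 3*Y³/2)
O = -311459/2 (O = 5 - 3/2*47³ = 5 - 3/2*103823 = 5 - 311469/2 = -311459/2 ≈ -1.5573e+5)
O - J = -311459/2 - 1*(-1330/1931) = -311459/2 + 1330/1931 = -601424669/3862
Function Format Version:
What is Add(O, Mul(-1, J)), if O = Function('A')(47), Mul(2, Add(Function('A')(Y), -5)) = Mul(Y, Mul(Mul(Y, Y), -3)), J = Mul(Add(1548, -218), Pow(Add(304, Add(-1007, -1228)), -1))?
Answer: Rational(-601424669, 3862) ≈ -1.5573e+5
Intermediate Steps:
J = Rational(-1330, 1931) (J = Mul(1330, Pow(Add(304, -2235), -1)) = Mul(1330, Pow(-1931, -1)) = Mul(1330, Rational(-1, 1931)) = Rational(-1330, 1931) ≈ -0.68876)
Function('A')(Y) = Add(5, Mul(Rational(-3, 2), Pow(Y, 3))) (Function('A')(Y) = Add(5, Mul(Rational(1, 2), Mul(Y, Mul(Mul(Y, Y), -3)))) = Add(5, Mul(Rational(1, 2), Mul(Y, Mul(Pow(Y, 2), -3)))) = Add(5, Mul(Rational(1, 2), Mul(Y, Mul(-3, Pow(Y, 2))))) = Add(5, Mul(Rational(1, 2), Mul(-3, Pow(Y, 3)))) = Add(5, Mul(Rational(-3, 2), Pow(Y, 3))))
O = Rational(-311459, 2) (O = Add(5, Mul(Rational(-3, 2), Pow(47, 3))) = Add(5, Mul(Rational(-3, 2), 103823)) = Add(5, Rational(-311469, 2)) = Rational(-311459, 2) ≈ -1.5573e+5)
Add(O, Mul(-1, J)) = Add(Rational(-311459, 2), Mul(-1, Rational(-1330, 1931))) = Add(Rational(-311459, 2), Rational(1330, 1931)) = Rational(-601424669, 3862)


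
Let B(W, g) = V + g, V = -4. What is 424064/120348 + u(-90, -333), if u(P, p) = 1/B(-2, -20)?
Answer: 838099/240696 ≈ 3.4820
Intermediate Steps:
B(W, g) = -4 + g
u(P, p) = -1/24 (u(P, p) = 1/(-4 - 20) = 1/(-24) = -1/24)
424064/120348 + u(-90, -333) = 424064/120348 - 1/24 = 424064*(1/120348) - 1/24 = 106016/30087 - 1/24 = 838099/240696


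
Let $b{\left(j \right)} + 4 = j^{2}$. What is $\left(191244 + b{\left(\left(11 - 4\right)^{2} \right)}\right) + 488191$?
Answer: $681832$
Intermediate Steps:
$b{\left(j \right)} = -4 + j^{2}$
$\left(191244 + b{\left(\left(11 - 4\right)^{2} \right)}\right) + 488191 = \left(191244 - \left(4 - \left(\left(11 - 4\right)^{2}\right)^{2}\right)\right) + 488191 = \left(191244 - \left(4 - \left(7^{2}\right)^{2}\right)\right) + 488191 = \left(191244 - \left(4 - 49^{2}\right)\right) + 488191 = \left(191244 + \left(-4 + 2401\right)\right) + 488191 = \left(191244 + 2397\right) + 488191 = 193641 + 488191 = 681832$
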